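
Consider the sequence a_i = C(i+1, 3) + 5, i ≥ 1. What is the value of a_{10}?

170

C(11, 3) = 165, so a_{10} = 170.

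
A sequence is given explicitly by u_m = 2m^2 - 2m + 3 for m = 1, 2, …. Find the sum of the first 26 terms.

11778

Over m = 1..26: Σm = 351, Σm² = 6201.
Total = (2)·6201 + (-2)·351 + (3)·26 = 11778.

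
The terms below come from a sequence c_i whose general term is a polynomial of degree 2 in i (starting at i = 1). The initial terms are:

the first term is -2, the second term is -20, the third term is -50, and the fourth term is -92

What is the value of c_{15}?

-1346

1st diffs: -18, -30, -42.
2nd diffs: -12, -12 (constant).
Newton forward-difference form: c_i = -2 + (-18)·C(i-1,1) + (-12)·C(i-1,2).
At i = 15: i-1 = 14, so c_{15} = -2 - 252 - 1092 = -1346.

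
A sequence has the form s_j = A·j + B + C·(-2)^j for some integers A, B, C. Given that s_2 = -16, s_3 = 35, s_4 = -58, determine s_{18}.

The three given values yield: 2A + B + 4C = -16; 3A + B - 8C = 35; 4A + B + 16C = -58.
Subtracting the first from the second: A - 12C = 51.
Subtracting the second from the third: A + 24C = -93.
Solving: C = -4, A = 3, then B = -6.
So s_j = 3·j + (-6) + (-4)·(-2)^j; at j=18 this is -1048528.

-1048528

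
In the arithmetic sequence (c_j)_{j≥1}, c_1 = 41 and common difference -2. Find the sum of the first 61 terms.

-1159

c_j = 41 + (j - 1)·(-2).
c_{61} = -79; S = 61·(41 + (-79))/2 = -1159.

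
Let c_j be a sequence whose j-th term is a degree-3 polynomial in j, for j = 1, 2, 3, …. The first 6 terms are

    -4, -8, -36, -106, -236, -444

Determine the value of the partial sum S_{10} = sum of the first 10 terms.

1st diffs: -4, -28, -70, -130, -208.
2nd diffs: -24, -42, -60, -78.
3rd diffs: -18, -18, -18 (constant).
Newton forward-difference form: c_j = -4 + (-4)·C(j-1,1) + (-24)·C(j-1,2) + (-18)·C(j-1,3).
Continuing: -748, -1166, -1716, -2416.
Summing j = 1..10 (10 terms) gives -6880.

-6880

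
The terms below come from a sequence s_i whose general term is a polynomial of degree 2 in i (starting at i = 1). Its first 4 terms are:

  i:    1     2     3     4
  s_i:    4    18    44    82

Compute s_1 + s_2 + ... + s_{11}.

1st diffs: 14, 26, 38.
2nd diffs: 12, 12 (constant).
Newton forward-difference form: s_i = 4 + 14·C(i-1,1) + 12·C(i-1,2).
Continuing: …, 132, 194, 268, 354, …, s_{11} = 684.
Summing i = 1..11 (11 terms) gives 2794.

2794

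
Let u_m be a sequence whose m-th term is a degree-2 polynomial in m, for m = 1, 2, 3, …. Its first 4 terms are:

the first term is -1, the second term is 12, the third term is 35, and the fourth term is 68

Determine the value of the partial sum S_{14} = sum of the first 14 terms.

4809

1st diffs: 13, 23, 33.
2nd diffs: 10, 10 (constant).
Newton forward-difference form: u_m = -1 + 13·C(m-1,1) + 10·C(m-1,2).
Continuing: …, 111, 164, 227, 300, …, u_{14} = 948.
Summing m = 1..14 (14 terms) gives 4809.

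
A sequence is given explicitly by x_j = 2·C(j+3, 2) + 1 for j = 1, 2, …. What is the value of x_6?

73

C(9, 2) = 36, so x_6 = 73.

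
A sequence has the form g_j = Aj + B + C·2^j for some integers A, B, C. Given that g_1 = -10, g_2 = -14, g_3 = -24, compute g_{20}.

-3145694

Plug in j = 1, 2, 3: A + B + 2C = -10; 2A + B + 4C = -14; 3A + B + 8C = -24.
Subtracting the first from the second: A + 2C = -4.
Subtracting the second from the third: A + 4C = -10.
Solving: C = -3, A = 2, then B = -6.
Hence g_{20} = 2·20 + (-6) + (-3)·1048576 = -3145694.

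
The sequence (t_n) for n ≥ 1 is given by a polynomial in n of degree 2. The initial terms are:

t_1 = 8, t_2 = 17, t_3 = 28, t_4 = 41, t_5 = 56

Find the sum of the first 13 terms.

1st diffs: 9, 11, 13, 15.
2nd diffs: 2, 2, 2 (constant).
Newton forward-difference form: t_n = 8 + 9·C(n-1,1) + 2·C(n-1,2).
Continuing: …, 73, 92, 113, 136, …, t_{13} = 248.
Summing n = 1..13 (13 terms) gives 1378.

1378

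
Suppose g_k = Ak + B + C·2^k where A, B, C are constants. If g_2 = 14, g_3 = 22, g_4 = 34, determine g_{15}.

Plug in k = 2, 3, 4: 2A + B + 4C = 14; 3A + B + 8C = 22; 4A + B + 16C = 34.
Subtracting the first from the second: A + 4C = 8.
Subtracting the second from the third: A + 8C = 12.
Solving: C = 1, A = 4, then B = 2.
Therefore g_{15} = 60 + 2 + 1·32768 = 32830.

32830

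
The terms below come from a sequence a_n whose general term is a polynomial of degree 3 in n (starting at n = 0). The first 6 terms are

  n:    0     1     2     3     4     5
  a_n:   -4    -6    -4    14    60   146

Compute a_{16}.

7164

1st diffs: -2, 2, 18, 46, 86.
2nd diffs: 4, 16, 28, 40.
3rd diffs: 12, 12, 12 (constant).
Newton forward-difference form: a_n = -4 + (-2)·C(n,1) + 4·C(n,2) + 12·C(n,3).
At n = 16: n = 16, so a_{16} = -4 - 32 + 480 + 6720 = 7164.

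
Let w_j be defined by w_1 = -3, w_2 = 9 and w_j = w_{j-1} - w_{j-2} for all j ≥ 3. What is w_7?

Applying the relation repeatedly:
w_3 = 12;  w_4 = 3;  w_5 = -9;  w_6 = -12;  w_7 = -3.

-3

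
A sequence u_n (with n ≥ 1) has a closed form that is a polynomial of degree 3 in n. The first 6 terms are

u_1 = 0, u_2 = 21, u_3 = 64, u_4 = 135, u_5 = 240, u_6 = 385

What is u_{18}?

7429

1st diffs: 21, 43, 71, 105, 145.
2nd diffs: 22, 28, 34, 40.
3rd diffs: 6, 6, 6 (constant).
Newton forward-difference form: u_n = 21·C(n-1,1) + 22·C(n-1,2) + 6·C(n-1,3).
At n = 18: n-1 = 17, so u_{18} = 357 + 2992 + 4080 = 7429.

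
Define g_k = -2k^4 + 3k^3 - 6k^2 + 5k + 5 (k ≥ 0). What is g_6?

-2125

g_6 = -2·6^4 + 3·6^3 - 6·6^2 + 5·6 + 5 = -2125.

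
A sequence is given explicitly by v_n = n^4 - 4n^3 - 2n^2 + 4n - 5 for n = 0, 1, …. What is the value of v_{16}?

v_{16} = 1·16^4 - 4·16^3 - 2·16^2 + 4·16 - 5 = 48699.

48699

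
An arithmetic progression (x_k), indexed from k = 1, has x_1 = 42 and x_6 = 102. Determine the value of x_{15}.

210

Common difference d = (102 - 42) / (6 - 1) = 12.
x_k = 42 + (k - 1)·12.
x_{15} = 42 + 14·12 = 210.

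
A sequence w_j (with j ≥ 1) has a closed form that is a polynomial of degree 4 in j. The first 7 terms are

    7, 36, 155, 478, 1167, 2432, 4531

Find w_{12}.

1st diffs: 29, 119, 323, 689, 1265, 2099.
2nd diffs: 90, 204, 366, 576, 834.
3rd diffs: 114, 162, 210, 258.
4th diffs: 48, 48, 48 (constant).
Newton forward-difference form: w_j = 7 + 29·C(j-1,1) + 90·C(j-1,2) + 114·C(j-1,3) + 48·C(j-1,4).
At j = 12: j-1 = 11, so w_{12} = 7 + 319 + 4950 + 18810 + 15840 = 39926.

39926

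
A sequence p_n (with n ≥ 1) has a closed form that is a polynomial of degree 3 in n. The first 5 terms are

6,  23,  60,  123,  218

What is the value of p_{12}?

2283

1st diffs: 17, 37, 63, 95.
2nd diffs: 20, 26, 32.
3rd diffs: 6, 6 (constant).
Newton forward-difference form: p_n = 6 + 17·C(n-1,1) + 20·C(n-1,2) + 6·C(n-1,3).
At n = 12: n-1 = 11, so p_{12} = 6 + 187 + 1100 + 990 = 2283.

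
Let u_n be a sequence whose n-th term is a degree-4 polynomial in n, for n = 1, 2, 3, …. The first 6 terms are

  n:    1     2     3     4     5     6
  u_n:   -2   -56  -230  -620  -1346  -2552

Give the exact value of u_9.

1st diffs: -54, -174, -390, -726, -1206.
2nd diffs: -120, -216, -336, -480.
3rd diffs: -96, -120, -144.
4th diffs: -24, -24 (constant).
So u_n = -n^4 - 6n^3 + n^2 + 4.
Evaluating at n = 9 gives u_9 = -10850.

-10850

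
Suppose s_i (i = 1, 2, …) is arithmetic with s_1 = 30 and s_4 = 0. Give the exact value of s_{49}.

Common difference d = (0 - 30) / (4 - 1) = -10.
s_i = 30 + (i - 1)·(-10).
s_{49} = 30 + 48·(-10) = -450.

-450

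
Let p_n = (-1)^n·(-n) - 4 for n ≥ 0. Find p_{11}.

(-1)^11 = -1; -n at n=11 is -11; so p_{11} = 7.

7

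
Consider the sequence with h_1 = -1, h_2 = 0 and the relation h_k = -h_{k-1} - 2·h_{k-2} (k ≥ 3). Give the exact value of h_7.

h_3 = 2; h_4 = -2; h_5 = -2; h_6 = 6; h_7 = -2.

-2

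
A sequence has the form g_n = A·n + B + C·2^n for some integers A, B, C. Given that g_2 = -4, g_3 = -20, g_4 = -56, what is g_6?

Plug in n = 2, 3, 4: 2A + B + 4C = -4; 3A + B + 8C = -20; 4A + B + 16C = -56.
Subtracting the first from the second: A + 4C = -16.
Subtracting the second from the third: A + 8C = -36.
Solving: C = -5, A = 4, then B = 8.
Hence g_6 = 4·6 + 8 + (-5)·64 = -288.

-288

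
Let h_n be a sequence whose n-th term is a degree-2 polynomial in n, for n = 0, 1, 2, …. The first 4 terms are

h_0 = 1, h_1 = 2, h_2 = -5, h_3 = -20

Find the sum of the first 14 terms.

-2807

1st diffs: 1, -7, -15.
2nd diffs: -8, -8 (constant).
Newton forward-difference form: h_n = 1 + 1·C(n,1) + (-8)·C(n,2).
Continuing: …, -43, -74, -113, -160, …, h_{13} = -610.
Summing n = 0..13 (14 terms) gives -2807.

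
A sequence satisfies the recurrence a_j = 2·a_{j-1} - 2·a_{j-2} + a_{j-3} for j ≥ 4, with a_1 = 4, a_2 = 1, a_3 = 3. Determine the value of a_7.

Step forward from the initial values:
a_4 = 8  a_5 = 11  a_6 = 9  a_7 = 4.

4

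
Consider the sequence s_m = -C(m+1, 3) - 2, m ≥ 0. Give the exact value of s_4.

C(5, 3) = 10, so s_4 = -12.

-12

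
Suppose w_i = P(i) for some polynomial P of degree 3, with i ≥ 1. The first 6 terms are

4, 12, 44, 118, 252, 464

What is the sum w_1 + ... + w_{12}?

1st diffs: 8, 32, 74, 134, 212.
2nd diffs: 24, 42, 60, 78.
3rd diffs: 18, 18, 18 (constant).
Newton forward-difference form: w_i = 4 + 8·C(i-1,1) + 24·C(i-1,2) + 18·C(i-1,3).
Continuing: …, 772, 1194, 1748, 2452, …, w_{12} = 4382.
Summing i = 1..12 (12 terms) gives 14766.

14766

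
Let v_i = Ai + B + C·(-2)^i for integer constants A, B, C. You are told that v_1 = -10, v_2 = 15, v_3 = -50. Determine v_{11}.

The three given values yield: A + B - 2C = -10; 2A + B + 4C = 15; 3A + B - 8C = -50.
Subtracting the first from the second: A + 6C = 25.
Subtracting the second from the third: A - 12C = -65.
Solving: C = 5, A = -5, then B = 5.
So v_i = -5·i + 5 + 5·(-2)^i; at i=11 this is -10290.

-10290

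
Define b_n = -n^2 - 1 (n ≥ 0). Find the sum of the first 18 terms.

-1803

Over n = 0..17: Σn = 153, Σn² = 1785.
Total = (-1)·1785 + (-1)·18 = -1803.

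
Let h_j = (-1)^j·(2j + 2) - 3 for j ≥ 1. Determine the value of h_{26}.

51

(-1)^26 = 1; 2j + 2 at j=26 is 54; so h_{26} = 51.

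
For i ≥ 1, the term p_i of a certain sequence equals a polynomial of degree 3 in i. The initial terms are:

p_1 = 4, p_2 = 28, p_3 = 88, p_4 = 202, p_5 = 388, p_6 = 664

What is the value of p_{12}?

1st diffs: 24, 60, 114, 186, 276.
2nd diffs: 36, 54, 72, 90.
3rd diffs: 18, 18, 18 (constant).
So p_i = 3i^3 + 3i - 2.
Evaluating at i = 12 gives p_{12} = 5218.

5218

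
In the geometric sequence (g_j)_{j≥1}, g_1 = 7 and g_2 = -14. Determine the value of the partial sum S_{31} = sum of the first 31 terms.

5010795181

Common ratio r = -2.
g_j = 7·(-2)^(j-1).
S = 7·((-2)^31 - 1)/(-2 - 1) = 7·(-2147483648 - 1)/(-3) = 5010795181.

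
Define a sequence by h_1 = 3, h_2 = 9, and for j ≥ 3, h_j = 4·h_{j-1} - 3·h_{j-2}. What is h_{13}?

1594323

Applying the relation repeatedly:
h_3 = 27, h_4 = 81, h_5 = 243, …, h_{10} = 59049, h_{11} = 177147, h_{12} = 531441, h_{13} = 1594323.
(Characteristic roots are 3 and 1.)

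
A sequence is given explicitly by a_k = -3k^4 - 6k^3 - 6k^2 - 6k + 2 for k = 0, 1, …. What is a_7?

a_7 = -3·7^4 - 6·7^3 - 6·7^2 - 6·7 + 2 = -9595.

-9595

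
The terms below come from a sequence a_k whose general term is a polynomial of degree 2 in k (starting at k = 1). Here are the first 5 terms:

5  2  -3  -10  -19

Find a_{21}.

-435

1st diffs: -3, -5, -7, -9.
2nd diffs: -2, -2, -2 (constant).
Newton forward-difference form: a_k = 5 + (-3)·C(k-1,1) + (-2)·C(k-1,2).
At k = 21: k-1 = 20, so a_{21} = 5 - 60 - 380 = -435.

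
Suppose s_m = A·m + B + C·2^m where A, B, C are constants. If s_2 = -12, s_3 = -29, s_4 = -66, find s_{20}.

At m = 2, 3, 4: 2A + B + 4C = -12; 3A + B + 8C = -29; 4A + B + 16C = -66.
Subtracting the first from the second: A + 4C = -17.
Subtracting the second from the third: A + 8C = -37.
Solving: C = -5, A = 3, then B = 2.
Therefore s_{20} = 60 + 2 + (-5)·1048576 = -5242818.

-5242818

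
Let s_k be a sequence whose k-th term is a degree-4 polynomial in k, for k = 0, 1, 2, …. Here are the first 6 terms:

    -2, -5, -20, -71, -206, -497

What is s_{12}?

-17990

1st diffs: -3, -15, -51, -135, -291.
2nd diffs: -12, -36, -84, -156.
3rd diffs: -24, -48, -72.
4th diffs: -24, -24 (constant).
Newton forward-difference form: s_k = -2 + (-3)·C(k,1) + (-12)·C(k,2) + (-24)·C(k,3) + (-24)·C(k,4).
At k = 12: k = 12, so s_{12} = -2 - 36 - 792 - 5280 - 11880 = -17990.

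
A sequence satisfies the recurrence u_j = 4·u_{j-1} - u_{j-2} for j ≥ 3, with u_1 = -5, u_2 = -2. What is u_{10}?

u_3 = -3, u_4 = -10, u_5 = -37, u_6 = -138, u_7 = -515, u_8 = -1922, u_9 = -7173, u_{10} = -26770.

-26770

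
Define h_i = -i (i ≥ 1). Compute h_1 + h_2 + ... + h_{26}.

-351

Over i = 1..26: Σi = 351.
Total = (-1)·351 = -351.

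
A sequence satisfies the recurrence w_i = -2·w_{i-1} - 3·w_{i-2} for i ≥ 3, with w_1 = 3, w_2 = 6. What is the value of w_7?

Iterate the recurrence:
w_3 = -21  w_4 = 24  w_5 = 15  w_6 = -102  w_7 = 159.

159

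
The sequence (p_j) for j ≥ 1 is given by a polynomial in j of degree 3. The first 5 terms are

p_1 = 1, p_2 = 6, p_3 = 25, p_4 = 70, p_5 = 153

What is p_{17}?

1st diffs: 5, 19, 45, 83.
2nd diffs: 14, 26, 38.
3rd diffs: 12, 12 (constant).
Newton forward-difference form: p_j = 1 + 5·C(j-1,1) + 14·C(j-1,2) + 12·C(j-1,3).
At j = 17: j-1 = 16, so p_{17} = 1 + 80 + 1680 + 6720 = 8481.

8481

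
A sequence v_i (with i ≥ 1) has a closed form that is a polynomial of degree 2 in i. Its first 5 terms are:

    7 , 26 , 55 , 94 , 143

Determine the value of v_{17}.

1511

1st diffs: 19, 29, 39, 49.
2nd diffs: 10, 10, 10 (constant).
So v_i = 5i^2 + 4i - 2.
Evaluating at i = 17 gives v_{17} = 1511.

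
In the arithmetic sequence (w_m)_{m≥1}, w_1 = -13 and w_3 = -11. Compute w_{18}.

4

Common difference d = (-11 - (-13)) / (3 - 1) = 1.
w_m = -13 + (m - 1)·1.
w_{18} = -13 + 17·1 = 4.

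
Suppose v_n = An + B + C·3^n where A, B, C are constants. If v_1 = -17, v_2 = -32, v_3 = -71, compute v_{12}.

The three given values yield: A + B + 3C = -17; 2A + B + 9C = -32; 3A + B + 27C = -71.
Subtracting the first from the second: A + 6C = -15.
Subtracting the second from the third: A + 18C = -39.
Solving: C = -2, A = -3, then B = -8.
Therefore v_{12} = -36 + (-8) + (-2)·531441 = -1062926.

-1062926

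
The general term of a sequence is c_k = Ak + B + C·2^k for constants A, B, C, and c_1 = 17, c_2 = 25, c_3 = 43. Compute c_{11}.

10227

Plug in k = 1, 2, 3: A + B + 2C = 17; 2A + B + 4C = 25; 3A + B + 8C = 43.
Subtracting the first from the second: A + 2C = 8.
Subtracting the second from the third: A + 4C = 18.
Solving: C = 5, A = -2, then B = 9.
Therefore c_{11} = -22 + 9 + 5·2048 = 10227.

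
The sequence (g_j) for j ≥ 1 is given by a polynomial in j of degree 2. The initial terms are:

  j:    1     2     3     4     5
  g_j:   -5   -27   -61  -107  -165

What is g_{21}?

-2725

1st diffs: -22, -34, -46, -58.
2nd diffs: -12, -12, -12 (constant).
Newton forward-difference form: g_j = -5 + (-22)·C(j-1,1) + (-12)·C(j-1,2).
At j = 21: j-1 = 20, so g_{21} = -5 - 440 - 2280 = -2725.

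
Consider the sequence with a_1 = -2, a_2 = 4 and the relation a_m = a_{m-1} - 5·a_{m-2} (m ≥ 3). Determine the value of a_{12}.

21234

Applying the relation repeatedly:
a_3 = 14;  a_4 = -6;  a_5 = -76;  a_6 = -46;  a_7 = 334;  a_8 = 564;  a_9 = -1106;  a_{10} = -3926;  a_{11} = 1604;  a_{12} = 21234.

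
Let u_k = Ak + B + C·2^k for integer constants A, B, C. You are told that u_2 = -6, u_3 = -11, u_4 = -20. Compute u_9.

The three given values yield: 2A + B + 4C = -6; 3A + B + 8C = -11; 4A + B + 16C = -20.
Subtracting the first from the second: A + 4C = -5.
Subtracting the second from the third: A + 8C = -9.
Solving: C = -1, A = -1, then B = 0.
Therefore u_9 = -9 + 0 + (-1)·512 = -521.

-521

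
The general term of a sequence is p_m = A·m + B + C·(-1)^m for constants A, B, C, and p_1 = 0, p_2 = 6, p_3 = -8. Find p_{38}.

The three given values yield: A + B - C = 0; 2A + B + C = 6; 3A + B - C = -8.
Subtracting the first from the second: A + 2C = 6.
Subtracting the second from the third: A - 2C = -14.
Solving: C = 5, A = -4, then B = 9.
Therefore p_{38} = -152 + 9 + 5·1 = -138.

-138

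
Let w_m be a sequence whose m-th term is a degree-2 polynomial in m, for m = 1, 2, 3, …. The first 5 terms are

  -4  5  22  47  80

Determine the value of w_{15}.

850

1st diffs: 9, 17, 25, 33.
2nd diffs: 8, 8, 8 (constant).
Newton forward-difference form: w_m = -4 + 9·C(m-1,1) + 8·C(m-1,2).
At m = 15: m-1 = 14, so w_{15} = -4 + 126 + 728 = 850.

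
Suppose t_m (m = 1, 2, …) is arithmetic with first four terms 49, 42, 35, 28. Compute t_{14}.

Common difference d = -7.
t_m = 49 + (m - 1)·(-7).
t_{14} = 49 + 13·(-7) = -42.

-42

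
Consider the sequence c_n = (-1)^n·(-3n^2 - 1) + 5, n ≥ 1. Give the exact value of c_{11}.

(-1)^11 = -1; -3n^2 - 1 at n=11 is -364; so c_{11} = 369.

369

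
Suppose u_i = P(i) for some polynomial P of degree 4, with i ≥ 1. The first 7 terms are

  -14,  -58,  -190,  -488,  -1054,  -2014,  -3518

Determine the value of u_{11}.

-18814

1st diffs: -44, -132, -298, -566, -960, -1504.
2nd diffs: -88, -166, -268, -394, -544.
3rd diffs: -78, -102, -126, -150.
4th diffs: -24, -24, -24 (constant).
Newton forward-difference form: u_i = -14 + (-44)·C(i-1,1) + (-88)·C(i-1,2) + (-78)·C(i-1,3) + (-24)·C(i-1,4).
At i = 11: i-1 = 10, so u_{11} = -14 - 440 - 3960 - 9360 - 5040 = -18814.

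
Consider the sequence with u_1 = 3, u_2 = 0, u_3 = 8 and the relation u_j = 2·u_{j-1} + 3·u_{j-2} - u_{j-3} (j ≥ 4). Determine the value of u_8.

1141

Step forward from the initial values:
u_4 = 13  u_5 = 50  u_6 = 131  u_7 = 399  u_8 = 1141.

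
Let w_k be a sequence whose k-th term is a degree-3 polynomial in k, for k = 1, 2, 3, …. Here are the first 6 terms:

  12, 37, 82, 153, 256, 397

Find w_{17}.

1st diffs: 25, 45, 71, 103, 141.
2nd diffs: 20, 26, 32, 38.
3rd diffs: 6, 6, 6 (constant).
Newton forward-difference form: w_k = 12 + 25·C(k-1,1) + 20·C(k-1,2) + 6·C(k-1,3).
At k = 17: k-1 = 16, so w_{17} = 12 + 400 + 2400 + 3360 = 6172.

6172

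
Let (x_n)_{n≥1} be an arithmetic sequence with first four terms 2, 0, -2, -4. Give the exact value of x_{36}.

-68

Common difference d = -2.
x_n = 2 + (n - 1)·(-2).
x_{36} = 2 + 35·(-2) = -68.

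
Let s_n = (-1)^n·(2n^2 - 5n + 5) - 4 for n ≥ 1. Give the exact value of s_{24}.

1033

(-1)^24 = 1; 2n^2 - 5n + 5 at n=24 is 1037; so s_{24} = 1033.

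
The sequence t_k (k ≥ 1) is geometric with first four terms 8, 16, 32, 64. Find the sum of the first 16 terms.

Common ratio r = 2.
t_k = 8·2^(k-1).
S = 8·(2^16 - 1)/(2 - 1) = 8·(65536 - 1)/(1) = 524280.

524280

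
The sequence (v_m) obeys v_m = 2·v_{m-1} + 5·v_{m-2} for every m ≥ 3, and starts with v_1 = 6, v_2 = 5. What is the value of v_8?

16205

Applying the relation repeatedly:
v_3 = 40, v_4 = 105, v_5 = 410, v_6 = 1345, v_7 = 4740, v_8 = 16205.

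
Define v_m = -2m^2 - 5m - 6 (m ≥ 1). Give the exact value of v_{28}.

v_{28} = -2·28^2 - 5·28 - 6 = -1714.

-1714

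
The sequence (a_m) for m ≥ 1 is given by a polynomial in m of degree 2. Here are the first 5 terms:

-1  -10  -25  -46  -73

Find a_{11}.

1st diffs: -9, -15, -21, -27.
2nd diffs: -6, -6, -6 (constant).
Newton forward-difference form: a_m = -1 + (-9)·C(m-1,1) + (-6)·C(m-1,2).
At m = 11: m-1 = 10, so a_{11} = -1 - 90 - 270 = -361.

-361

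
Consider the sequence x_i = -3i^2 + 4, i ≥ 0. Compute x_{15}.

x_{15} = -3·15^2 + 4 = -671.

-671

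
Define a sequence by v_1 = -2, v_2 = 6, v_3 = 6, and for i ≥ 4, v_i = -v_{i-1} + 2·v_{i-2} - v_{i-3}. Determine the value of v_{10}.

234

Applying the relation repeatedly:
v_4 = 8, v_5 = -2, v_6 = 12, v_7 = -24, v_8 = 50, v_9 = -110, v_{10} = 234.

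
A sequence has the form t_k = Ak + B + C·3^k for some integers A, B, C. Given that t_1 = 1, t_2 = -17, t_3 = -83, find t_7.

Write the equations: A + B + 3C = 1; 2A + B + 9C = -17; 3A + B + 27C = -83.
Subtracting the first from the second: A + 6C = -18.
Subtracting the second from the third: A + 18C = -66.
Solving: C = -4, A = 6, then B = 7.
So t_k = 6·k + 7 + (-4)·3^k; at k=7 this is -8699.

-8699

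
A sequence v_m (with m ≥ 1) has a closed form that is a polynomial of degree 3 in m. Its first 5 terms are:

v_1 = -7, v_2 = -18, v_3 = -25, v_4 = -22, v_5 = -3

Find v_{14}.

1878

1st diffs: -11, -7, 3, 19.
2nd diffs: 4, 10, 16.
3rd diffs: 6, 6 (constant).
So v_m = m^3 - 4m^2 - 6m + 2.
Evaluating at m = 14 gives v_{14} = 1878.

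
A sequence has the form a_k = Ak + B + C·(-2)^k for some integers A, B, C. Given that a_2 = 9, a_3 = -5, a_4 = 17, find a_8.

Plug in k = 2, 3, 4: 2A + B + 4C = 9; 3A + B - 8C = -5; 4A + B + 16C = 17.
Subtracting the first from the second: A - 12C = -14.
Subtracting the second from the third: A + 24C = 22.
Solving: C = 1, A = -2, then B = 9.
So a_k = -2·k + 9 + 1·(-2)^k; at k=8 this is 249.

249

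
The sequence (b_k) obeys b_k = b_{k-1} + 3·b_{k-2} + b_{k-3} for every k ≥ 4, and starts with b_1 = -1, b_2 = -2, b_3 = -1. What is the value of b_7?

-85

Step forward from the initial values:
b_4 = -8;  b_5 = -13;  b_6 = -38;  b_7 = -85.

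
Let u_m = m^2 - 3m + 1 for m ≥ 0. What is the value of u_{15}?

181

u_{15} = 1·15^2 - 3·15 + 1 = 181.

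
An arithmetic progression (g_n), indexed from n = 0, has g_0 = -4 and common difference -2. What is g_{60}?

-124

g_n = -4 + (n - 0)·(-2).
g_{60} = -4 + 60·(-2) = -124.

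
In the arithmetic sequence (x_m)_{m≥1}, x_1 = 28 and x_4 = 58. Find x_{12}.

138

Common difference d = (58 - 28) / (4 - 1) = 10.
x_m = 28 + (m - 1)·10.
x_{12} = 28 + 11·10 = 138.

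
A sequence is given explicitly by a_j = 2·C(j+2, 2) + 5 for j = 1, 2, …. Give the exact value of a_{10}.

C(12, 2) = 66, so a_{10} = 137.

137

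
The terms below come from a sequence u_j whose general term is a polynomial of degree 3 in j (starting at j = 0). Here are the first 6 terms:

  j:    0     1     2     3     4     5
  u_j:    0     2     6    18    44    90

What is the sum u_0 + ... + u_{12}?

1st diffs: 2, 4, 12, 26, 46.
2nd diffs: 2, 8, 14, 20.
3rd diffs: 6, 6, 6 (constant).
Newton forward-difference form: u_j = 2·C(j,1) + 2·C(j,2) + 6·C(j,3).
Continuing: …, 162, 266, 408, 594, …, u_{12} = 1476.
Summing j = 0..12 (13 terms) gives 5018.

5018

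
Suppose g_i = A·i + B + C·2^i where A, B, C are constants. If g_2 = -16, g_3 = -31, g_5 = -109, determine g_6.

The three given values yield: 2A + B + 4C = -16; 3A + B + 8C = -31; 5A + B + 32C = -109.
Subtracting the first from the second: A + 4C = -15.
Subtracting the second from the third: 2A + 24C = -78.
Solving: C = -3, A = -3, then B = 2.
So g_i = -3·i + 2 + (-3)·2^i; at i=6 this is -208.

-208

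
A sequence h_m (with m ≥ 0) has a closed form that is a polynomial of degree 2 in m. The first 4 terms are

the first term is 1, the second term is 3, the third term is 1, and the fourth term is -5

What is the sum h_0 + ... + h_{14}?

-1595

1st diffs: 2, -2, -6.
2nd diffs: -4, -4 (constant).
So h_m = -2m^2 + 4m + 1.
Continuing: …, -15, -29, -47, -69, …, h_{14} = -335.
Summing m = 0..14 (15 terms) gives -1595.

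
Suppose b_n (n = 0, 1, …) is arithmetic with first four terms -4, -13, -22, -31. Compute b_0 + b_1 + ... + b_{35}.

Common difference d = -9.
b_n = -4 + (n - 0)·(-9).
b_{35} = -319; S = 36·(-4 + (-319))/2 = -5814.

-5814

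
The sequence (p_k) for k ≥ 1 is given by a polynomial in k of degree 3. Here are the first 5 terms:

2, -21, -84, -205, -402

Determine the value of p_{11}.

1st diffs: -23, -63, -121, -197.
2nd diffs: -40, -58, -76.
3rd diffs: -18, -18 (constant).
So p_k = -3k^3 - 2k^2 + 4k + 3.
Evaluating at k = 11 gives p_{11} = -4188.

-4188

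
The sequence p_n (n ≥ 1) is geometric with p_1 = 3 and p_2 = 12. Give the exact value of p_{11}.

Common ratio r = 4.
p_n = 3·4^(n-1).
p_{11} = 3·4^10 = 3145728.

3145728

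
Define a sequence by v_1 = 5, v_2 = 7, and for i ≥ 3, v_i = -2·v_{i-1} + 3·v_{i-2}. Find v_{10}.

9847

Iterate the recurrence:
v_3 = 1;  v_4 = 19;  v_5 = -35;  v_6 = 127;  v_7 = -359;  v_8 = 1099;  v_9 = -3275;  v_{10} = 9847.
(Characteristic roots are 1 and -3.)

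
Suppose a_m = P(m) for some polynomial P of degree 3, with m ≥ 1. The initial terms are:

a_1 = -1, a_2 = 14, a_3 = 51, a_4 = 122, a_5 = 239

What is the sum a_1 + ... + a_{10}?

5825

1st diffs: 15, 37, 71, 117.
2nd diffs: 22, 34, 46.
3rd diffs: 12, 12 (constant).
So a_m = 2m^3 - m^2 + 4m - 6.
Continuing: …, 414, 659, 986, 1407, …, a_{10} = 1934.
Summing m = 1..10 (10 terms) gives 5825.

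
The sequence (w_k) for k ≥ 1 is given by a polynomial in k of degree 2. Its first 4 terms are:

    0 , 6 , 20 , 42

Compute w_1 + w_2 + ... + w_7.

1st diffs: 6, 14, 22.
2nd diffs: 8, 8 (constant).
So w_k = 4k^2 - 6k + 2.
Continuing: 72, 110, 156.
Summing k = 1..7 (7 terms) gives 406.

406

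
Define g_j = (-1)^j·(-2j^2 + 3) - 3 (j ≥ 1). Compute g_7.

92

(-1)^7 = -1; -2j^2 + 3 at j=7 is -95; so g_7 = 92.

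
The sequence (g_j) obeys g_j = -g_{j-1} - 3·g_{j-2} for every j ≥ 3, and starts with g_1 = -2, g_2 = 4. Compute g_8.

-44

Compute successive terms:
g_3 = 2, g_4 = -14, g_5 = 8, g_6 = 34, g_7 = -58, g_8 = -44.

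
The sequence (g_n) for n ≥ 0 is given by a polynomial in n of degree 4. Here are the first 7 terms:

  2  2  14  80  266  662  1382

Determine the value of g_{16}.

68642

1st diffs: 0, 12, 66, 186, 396, 720.
2nd diffs: 12, 54, 120, 210, 324.
3rd diffs: 42, 66, 90, 114.
4th diffs: 24, 24, 24 (constant).
So g_n = n^4 + n^3 - 4n^2 + 2n + 2.
Evaluating at n = 16 gives g_{16} = 68642.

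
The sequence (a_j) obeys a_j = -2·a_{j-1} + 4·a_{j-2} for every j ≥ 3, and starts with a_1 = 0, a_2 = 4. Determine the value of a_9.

-10752

Iterate the recurrence:
a_3 = -8; a_4 = 32; a_5 = -96; a_6 = 320; a_7 = -1024; a_8 = 3328; a_9 = -10752.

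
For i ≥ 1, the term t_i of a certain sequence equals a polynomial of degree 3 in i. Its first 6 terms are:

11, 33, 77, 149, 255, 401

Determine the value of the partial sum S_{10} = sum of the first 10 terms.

5000

1st diffs: 22, 44, 72, 106, 146.
2nd diffs: 22, 28, 34, 40.
3rd diffs: 6, 6, 6 (constant).
So t_i = i^3 + 5i^2 + 5.
Continuing: 593, 837, 1139, 1505.
Summing i = 1..10 (10 terms) gives 5000.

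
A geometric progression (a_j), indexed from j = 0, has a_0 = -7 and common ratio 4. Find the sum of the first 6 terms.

a_j = (-7)·4^(j-0).
S = (-7)·(4^6 - 1)/(4 - 1) = (-7)·(4096 - 1)/(3) = -9555.

-9555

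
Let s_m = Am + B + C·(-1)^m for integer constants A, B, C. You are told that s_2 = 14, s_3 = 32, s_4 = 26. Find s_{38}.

Write the equations: 2A + B + C = 14; 3A + B - C = 32; 4A + B + C = 26.
Subtracting the first from the second: A - 2C = 18.
Subtracting the second from the third: A + 2C = -6.
Solving: C = -6, A = 6, then B = 8.
So s_m = 6·m + 8 + (-6)·(-1)^m; at m=38 this is 230.

230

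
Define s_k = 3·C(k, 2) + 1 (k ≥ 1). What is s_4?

C(4, 2) = 6, so s_4 = 19.

19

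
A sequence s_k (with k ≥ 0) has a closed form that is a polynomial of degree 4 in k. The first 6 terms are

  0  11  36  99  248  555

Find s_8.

1st diffs: 11, 25, 63, 149, 307.
2nd diffs: 14, 38, 86, 158.
3rd diffs: 24, 48, 72.
4th diffs: 24, 24 (constant).
So s_k = k^4 - 2k^3 + 6k^2 + 6k.
Evaluating at k = 8 gives s_8 = 3504.

3504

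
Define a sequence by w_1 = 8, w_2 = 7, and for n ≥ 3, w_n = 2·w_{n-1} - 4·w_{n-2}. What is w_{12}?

9216

Step forward from the initial values:
w_3 = -18  w_4 = -64  w_5 = -56  w_6 = 144  w_7 = 512  w_8 = 448  w_9 = -1152  w_{10} = -4096  w_{11} = -3584  w_{12} = 9216.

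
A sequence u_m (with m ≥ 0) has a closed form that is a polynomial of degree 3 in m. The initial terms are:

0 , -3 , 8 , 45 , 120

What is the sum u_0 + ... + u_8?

1st diffs: -3, 11, 37, 75.
2nd diffs: 14, 26, 38.
3rd diffs: 12, 12 (constant).
So u_m = 2m^3 + m^2 - 6m.
Continuing: 245, 432, 693, 1040.
Summing m = 0..8 (9 terms) gives 2580.

2580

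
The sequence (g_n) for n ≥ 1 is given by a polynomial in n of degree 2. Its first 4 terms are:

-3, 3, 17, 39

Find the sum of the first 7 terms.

385

1st diffs: 6, 14, 22.
2nd diffs: 8, 8 (constant).
Newton forward-difference form: g_n = -3 + 6·C(n-1,1) + 8·C(n-1,2).
Continuing: 69, 107, 153.
Summing n = 1..7 (7 terms) gives 385.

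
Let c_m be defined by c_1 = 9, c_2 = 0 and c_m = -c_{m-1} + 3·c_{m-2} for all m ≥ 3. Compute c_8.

-1080

Step forward from the initial values:
c_3 = 27; c_4 = -27; c_5 = 108; c_6 = -189; c_7 = 513; c_8 = -1080.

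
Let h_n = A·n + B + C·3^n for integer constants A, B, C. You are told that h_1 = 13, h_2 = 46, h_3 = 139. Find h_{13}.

The three given values yield: A + B + 3C = 13; 2A + B + 9C = 46; 3A + B + 27C = 139.
Subtracting the first from the second: A + 6C = 33.
Subtracting the second from the third: A + 18C = 93.
Solving: C = 5, A = 3, then B = -5.
Therefore h_{13} = 39 + (-5) + 5·1594323 = 7971649.

7971649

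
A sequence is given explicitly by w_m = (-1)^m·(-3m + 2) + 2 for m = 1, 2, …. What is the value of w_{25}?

(-1)^25 = -1; -3m + 2 at m=25 is -73; so w_{25} = 75.

75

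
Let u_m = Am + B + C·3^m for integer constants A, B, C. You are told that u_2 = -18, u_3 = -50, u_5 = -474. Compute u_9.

At m = 2, 3, 5: 2A + B + 9C = -18; 3A + B + 27C = -50; 5A + B + 243C = -474.
Subtracting the first from the second: A + 18C = -32.
Subtracting the second from the third: 2A + 216C = -424.
Solving: C = -2, A = 4, then B = -8.
So u_m = 4·m + (-8) + (-2)·3^m; at m=9 this is -39338.

-39338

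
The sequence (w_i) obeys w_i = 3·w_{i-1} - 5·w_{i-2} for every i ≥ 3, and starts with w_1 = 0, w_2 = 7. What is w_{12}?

Iterate the recurrence:
w_3 = 21;  w_4 = 28;  w_5 = -21;  w_6 = -203;  w_7 = -504;  w_8 = -497;  w_9 = 1029;  w_{10} = 5572;  w_{11} = 11571;  w_{12} = 6853.

6853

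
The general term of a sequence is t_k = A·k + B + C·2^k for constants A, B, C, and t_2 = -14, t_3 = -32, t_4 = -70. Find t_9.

-2540

At k = 2, 3, 4: 2A + B + 4C = -14; 3A + B + 8C = -32; 4A + B + 16C = -70.
Subtracting the first from the second: A + 4C = -18.
Subtracting the second from the third: A + 8C = -38.
Solving: C = -5, A = 2, then B = 2.
So t_k = 2·k + 2 + (-5)·2^k; at k=9 this is -2540.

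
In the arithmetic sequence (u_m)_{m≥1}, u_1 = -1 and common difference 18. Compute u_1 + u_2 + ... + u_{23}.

u_m = -1 + (m - 1)·18.
u_{23} = 395; S = 23·(-1 + 395)/2 = 4531.

4531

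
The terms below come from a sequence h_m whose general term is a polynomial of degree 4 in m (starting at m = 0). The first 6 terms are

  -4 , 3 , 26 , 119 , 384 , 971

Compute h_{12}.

36776

1st diffs: 7, 23, 93, 265, 587.
2nd diffs: 16, 70, 172, 322.
3rd diffs: 54, 102, 150.
4th diffs: 48, 48 (constant).
So h_m = 2m^4 - 3m^3 + 3m^2 + 5m - 4.
Evaluating at m = 12 gives h_{12} = 36776.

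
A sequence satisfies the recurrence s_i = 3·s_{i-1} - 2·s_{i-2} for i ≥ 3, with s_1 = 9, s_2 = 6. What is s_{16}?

-98292

s_3 = 0  s_4 = -12  s_5 = -36  …  s_{13} = -12276  s_{14} = -24564  s_{15} = -49140  s_{16} = -98292.
(Characteristic roots are 2 and 1.)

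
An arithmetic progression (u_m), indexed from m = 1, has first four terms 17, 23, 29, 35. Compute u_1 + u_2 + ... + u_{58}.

10904

Common difference d = 6.
u_m = 17 + (m - 1)·6.
u_{58} = 359; S = 58·(17 + 359)/2 = 10904.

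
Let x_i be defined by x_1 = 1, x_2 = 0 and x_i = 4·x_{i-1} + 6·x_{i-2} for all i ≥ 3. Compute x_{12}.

12750720

x_3 = 6, x_4 = 24, x_5 = 132, x_6 = 672, x_7 = 3480, x_8 = 17952, x_9 = 92688, x_{10} = 478464, x_{11} = 2469984, x_{12} = 12750720.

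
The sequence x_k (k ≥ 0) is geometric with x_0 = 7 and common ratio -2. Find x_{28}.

x_k = 7·(-2)^(k-0).
x_{28} = 7·(-2)^28 = 1879048192.

1879048192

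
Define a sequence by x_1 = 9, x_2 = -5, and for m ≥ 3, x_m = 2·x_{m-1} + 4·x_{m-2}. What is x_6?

Iterate the recurrence:
x_3 = 26; x_4 = 32; x_5 = 168; x_6 = 464.

464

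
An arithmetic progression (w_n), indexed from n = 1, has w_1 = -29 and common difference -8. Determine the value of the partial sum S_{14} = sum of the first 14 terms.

-1134

w_n = -29 + (n - 1)·(-8).
w_{14} = -133; S = 14·(-29 + (-133))/2 = -1134.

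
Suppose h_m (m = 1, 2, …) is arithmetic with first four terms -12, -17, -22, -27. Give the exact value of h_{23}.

Common difference d = -5.
h_m = -12 + (m - 1)·(-5).
h_{23} = -12 + 22·(-5) = -122.

-122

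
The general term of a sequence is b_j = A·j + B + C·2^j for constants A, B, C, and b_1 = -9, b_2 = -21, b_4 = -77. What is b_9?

-2081

The three given values yield: A + B + 2C = -9; 2A + B + 4C = -21; 4A + B + 16C = -77.
Subtracting the first from the second: A + 2C = -12.
Subtracting the second from the third: 2A + 12C = -56.
Solving: C = -4, A = -4, then B = 3.
Therefore b_9 = -36 + 3 + (-4)·512 = -2081.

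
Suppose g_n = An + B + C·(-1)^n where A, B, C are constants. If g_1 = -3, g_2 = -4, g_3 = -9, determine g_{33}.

-99

Plug in n = 1, 2, 3: A + B - C = -3; 2A + B + C = -4; 3A + B - C = -9.
Subtracting the first from the second: A + 2C = -1.
Subtracting the second from the third: A - 2C = -5.
Solving: C = 1, A = -3, then B = 1.
Therefore g_{33} = -99 + 1 + 1·(-1) = -99.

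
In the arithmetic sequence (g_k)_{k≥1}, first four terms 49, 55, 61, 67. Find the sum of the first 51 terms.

Common difference d = 6.
g_k = 49 + (k - 1)·6.
g_{51} = 349; S = 51·(49 + 349)/2 = 10149.

10149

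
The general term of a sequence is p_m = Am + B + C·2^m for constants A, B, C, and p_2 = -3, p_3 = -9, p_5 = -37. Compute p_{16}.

-65563

Plug in m = 2, 3, 5: 2A + B + 4C = -3; 3A + B + 8C = -9; 5A + B + 32C = -37.
Subtracting the first from the second: A + 4C = -6.
Subtracting the second from the third: 2A + 24C = -28.
Solving: C = -1, A = -2, then B = 5.
Therefore p_{16} = -32 + 5 + (-1)·65536 = -65563.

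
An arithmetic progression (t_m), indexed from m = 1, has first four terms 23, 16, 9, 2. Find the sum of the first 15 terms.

-390

Common difference d = -7.
t_m = 23 + (m - 1)·(-7).
t_{15} = -75; S = 15·(23 + (-75))/2 = -390.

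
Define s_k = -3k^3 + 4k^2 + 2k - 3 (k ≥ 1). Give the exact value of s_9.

s_9 = -3·9^3 + 4·9^2 + 2·9 - 3 = -1848.

-1848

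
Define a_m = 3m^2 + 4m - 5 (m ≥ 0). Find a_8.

219

a_8 = 3·8^2 + 4·8 - 5 = 219.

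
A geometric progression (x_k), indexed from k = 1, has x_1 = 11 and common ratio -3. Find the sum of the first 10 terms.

-162382

x_k = 11·(-3)^(k-1).
S = 11·((-3)^10 - 1)/(-3 - 1) = 11·(59049 - 1)/(-4) = -162382.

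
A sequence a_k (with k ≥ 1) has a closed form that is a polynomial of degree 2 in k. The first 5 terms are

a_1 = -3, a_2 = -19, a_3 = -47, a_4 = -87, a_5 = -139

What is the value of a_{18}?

-1907

1st diffs: -16, -28, -40, -52.
2nd diffs: -12, -12, -12 (constant).
Newton forward-difference form: a_k = -3 + (-16)·C(k-1,1) + (-12)·C(k-1,2).
At k = 18: k-1 = 17, so a_{18} = -3 - 272 - 1632 = -1907.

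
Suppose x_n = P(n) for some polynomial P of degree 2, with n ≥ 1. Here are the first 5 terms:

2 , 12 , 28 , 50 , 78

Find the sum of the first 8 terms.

1st diffs: 10, 16, 22, 28.
2nd diffs: 6, 6, 6 (constant).
Newton forward-difference form: x_n = 2 + 10·C(n-1,1) + 6·C(n-1,2).
Continuing: 112, 152, 198.
Summing n = 1..8 (8 terms) gives 632.

632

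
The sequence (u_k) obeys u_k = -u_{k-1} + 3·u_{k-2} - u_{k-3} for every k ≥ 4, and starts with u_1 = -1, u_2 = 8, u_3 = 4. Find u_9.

-913

Iterate the recurrence:
u_4 = 21; u_5 = -17; u_6 = 76; u_7 = -148; u_8 = 393; u_9 = -913.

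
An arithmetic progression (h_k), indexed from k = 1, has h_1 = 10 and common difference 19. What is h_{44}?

h_k = 10 + (k - 1)·19.
h_{44} = 10 + 43·19 = 827.

827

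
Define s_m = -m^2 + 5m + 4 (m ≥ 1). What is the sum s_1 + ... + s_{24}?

Over m = 1..24: Σm = 300, Σm² = 4900.
Total = (-1)·4900 + (5)·300 + (4)·24 = -3304.

-3304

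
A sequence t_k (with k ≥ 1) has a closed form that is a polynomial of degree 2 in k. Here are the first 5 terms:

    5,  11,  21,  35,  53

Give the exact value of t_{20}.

803

1st diffs: 6, 10, 14, 18.
2nd diffs: 4, 4, 4 (constant).
Newton forward-difference form: t_k = 5 + 6·C(k-1,1) + 4·C(k-1,2).
At k = 20: k-1 = 19, so t_{20} = 5 + 114 + 684 = 803.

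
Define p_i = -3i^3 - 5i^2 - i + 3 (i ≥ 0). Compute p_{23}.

p_{23} = -3·23^3 - 5·23^2 - 1·23 + 3 = -39166.

-39166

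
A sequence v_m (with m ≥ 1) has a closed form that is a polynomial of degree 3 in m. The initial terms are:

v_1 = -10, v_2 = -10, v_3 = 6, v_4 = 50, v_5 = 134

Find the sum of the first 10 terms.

1st diffs: 0, 16, 44, 84.
2nd diffs: 16, 28, 40.
3rd diffs: 12, 12 (constant).
Newton forward-difference form: v_m = -10 + 16·C(m-1,2) + 12·C(m-1,3).
Continuing: …, 270, 470, 746, 1110, …, v_{10} = 1574.
Summing m = 1..10 (10 terms) gives 4340.

4340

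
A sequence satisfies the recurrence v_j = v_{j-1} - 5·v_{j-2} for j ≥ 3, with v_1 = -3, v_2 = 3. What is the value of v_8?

843

Iterate the recurrence:
v_3 = 18  v_4 = 3  v_5 = -87  v_6 = -102  v_7 = 333  v_8 = 843.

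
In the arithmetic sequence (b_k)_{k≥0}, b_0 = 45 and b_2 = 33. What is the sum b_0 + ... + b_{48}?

-4851

Common difference d = (33 - 45) / (2 - 0) = -6.
b_k = 45 + (k - 0)·(-6).
b_{48} = -243; S = 49·(45 + (-243))/2 = -4851.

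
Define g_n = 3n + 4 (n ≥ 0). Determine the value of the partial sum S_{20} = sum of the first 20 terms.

Over n = 0..19: Σn = 190.
Total = (3)·190 + (4)·20 = 650.

650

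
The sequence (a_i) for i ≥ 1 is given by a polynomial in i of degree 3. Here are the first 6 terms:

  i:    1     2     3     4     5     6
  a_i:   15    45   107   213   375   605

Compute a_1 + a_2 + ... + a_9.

5415

1st diffs: 30, 62, 106, 162, 230.
2nd diffs: 32, 44, 56, 68.
3rd diffs: 12, 12, 12 (constant).
So a_i = 2i^3 + 4i^2 + 4i + 5.
Continuing: 915, 1317, 1823.
Summing i = 1..9 (9 terms) gives 5415.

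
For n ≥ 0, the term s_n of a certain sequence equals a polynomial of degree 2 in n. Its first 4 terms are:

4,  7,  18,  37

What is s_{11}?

477

1st diffs: 3, 11, 19.
2nd diffs: 8, 8 (constant).
Newton forward-difference form: s_n = 4 + 3·C(n,1) + 8·C(n,2).
At n = 11: n = 11, so s_{11} = 4 + 33 + 440 = 477.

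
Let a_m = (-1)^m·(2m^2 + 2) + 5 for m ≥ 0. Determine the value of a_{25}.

(-1)^25 = -1; 2m^2 + 2 at m=25 is 1252; so a_{25} = -1247.

-1247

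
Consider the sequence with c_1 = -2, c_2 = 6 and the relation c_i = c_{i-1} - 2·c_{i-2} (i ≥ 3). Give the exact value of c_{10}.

Applying the relation repeatedly:
c_3 = 10;  c_4 = -2;  c_5 = -22;  c_6 = -18;  c_7 = 26;  c_8 = 62;  c_9 = 10;  c_{10} = -114.

-114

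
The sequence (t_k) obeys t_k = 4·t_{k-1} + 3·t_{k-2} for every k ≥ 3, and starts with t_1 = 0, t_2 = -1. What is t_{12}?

-4111843

Step forward from the initial values:
t_3 = -4  t_4 = -19  t_5 = -88  t_6 = -409  t_7 = -1900  t_8 = -8827  t_9 = -41008  t_{10} = -190513  t_{11} = -885076  t_{12} = -4111843.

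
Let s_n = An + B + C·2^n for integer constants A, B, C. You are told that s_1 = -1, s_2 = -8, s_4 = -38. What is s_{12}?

At n = 1, 2, 4: A + B + 2C = -1; 2A + B + 4C = -8; 4A + B + 16C = -38.
Subtracting the first from the second: A + 2C = -7.
Subtracting the second from the third: 2A + 12C = -30.
Solving: C = -2, A = -3, then B = 6.
Therefore s_{12} = -36 + 6 + (-2)·4096 = -8222.

-8222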